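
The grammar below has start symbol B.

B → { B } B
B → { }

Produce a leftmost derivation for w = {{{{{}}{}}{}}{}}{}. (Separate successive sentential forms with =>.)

B => {B}B   [B → { B } B]
{B}B => {{B}B}B   [B → { B } B]
{{B}B}B => {{{B}B}B}B   [B → { B } B]
{{{B}B}B}B => {{{{B}B}B}B}B   [B → { B } B]
{{{{B}B}B}B}B => {{{{{}}B}B}B}B   [B → { }]
{{{{{}}B}B}B}B => {{{{{}}{}}B}B}B   [B → { }]
{{{{{}}{}}B}B}B => {{{{{}}{}}{}}B}B   [B → { }]
{{{{{}}{}}{}}B}B => {{{{{}}{}}{}}{}}B   [B → { }]
{{{{{}}{}}{}}{}}B => {{{{{}}{}}{}}{}}{}   [B → { }]

B => {B}B => {{B}B}B => {{{B}B}B}B => {{{{B}B}B}B}B => {{{{{}}B}B}B}B => {{{{{}}{}}B}B}B => {{{{{}}{}}{}}B}B => {{{{{}}{}}{}}{}}B => {{{{{}}{}}{}}{}}{}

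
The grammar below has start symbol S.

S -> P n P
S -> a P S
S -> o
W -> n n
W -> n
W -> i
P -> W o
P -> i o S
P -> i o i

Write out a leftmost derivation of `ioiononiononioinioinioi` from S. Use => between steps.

S => PnP   [S -> P n P]
PnP => ioSnP   [P -> i o S]
ioSnP => ioPnPnP   [S -> P n P]
ioPnPnP => ioioSnPnP   [P -> i o S]
ioioSnPnP => ioioPnPnPnP   [S -> P n P]
ioioPnPnPnP => ioioWonPnPnP   [P -> W o]
ioioWonPnPnP => ioiononPnPnP   [W -> n]
ioiononPnPnP => ioiononioSnPnP   [P -> i o S]
ioiononioSnPnP => ioiononioPnPnPnP   [S -> P n P]
ioiononioPnPnPnP => ioiononioWonPnPnP   [P -> W o]
ioiononioWonPnPnP => ioiononiononPnPnP   [W -> n]
ioiononiononPnPnP => ioiononiononioinPnP   [P -> i o i]
ioiononiononioinPnP => ioiononiononioinioinP   [P -> i o i]
ioiononiononioinioinP => ioiononiononioinioinioi   [P -> i o i]

S => PnP => ioSnP => ioPnPnP => ioioSnPnP => ioioPnPnPnP => ioioWonPnPnP => ioiononPnPnP => ioiononioSnPnP => ioiononioPnPnPnP => ioiononioWonPnPnP => ioiononiononPnPnP => ioiononiononioinPnP => ioiononiononioinioinP => ioiononiononioinioinioi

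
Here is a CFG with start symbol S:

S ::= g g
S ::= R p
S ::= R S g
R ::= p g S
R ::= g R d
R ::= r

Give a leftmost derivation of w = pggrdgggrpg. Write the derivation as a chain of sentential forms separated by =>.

S => RSg   [S ::= R S g]
RSg => pgSSg   [R ::= p g S]
pgSSg => pgRSgSg   [S ::= R S g]
pgRSgSg => pggRdSgSg   [R ::= g R d]
pggRdSgSg => pggrdSgSg   [R ::= r]
pggrdSgSg => pggrdgggSg   [S ::= g g]
pggrdgggSg => pggrdgggRpg   [S ::= R p]
pggrdgggRpg => pggrdgggrpg   [R ::= r]

S=>RSg=>pgSSg=>pgRSgSg=>pggRdSgSg=>pggrdSgSg=>pggrdgggSg=>pggrdgggRpg=>pggrdgggrpg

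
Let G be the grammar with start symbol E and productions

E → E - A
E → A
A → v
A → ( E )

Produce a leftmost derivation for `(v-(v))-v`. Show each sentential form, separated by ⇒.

E⇒E-A⇒A-A⇒(E)-A⇒(E-A)-A⇒(A-A)-A⇒(v-A)-A⇒(v-(E))-A⇒(v-(A))-A⇒(v-(v))-A⇒(v-(v))-v

E ⇒ E-A   [E → E - A]
E-A ⇒ A-A   [E → A]
A-A ⇒ (E)-A   [A → ( E )]
(E)-A ⇒ (E-A)-A   [E → E - A]
(E-A)-A ⇒ (A-A)-A   [E → A]
(A-A)-A ⇒ (v-A)-A   [A → v]
(v-A)-A ⇒ (v-(E))-A   [A → ( E )]
(v-(E))-A ⇒ (v-(A))-A   [E → A]
(v-(A))-A ⇒ (v-(v))-A   [A → v]
(v-(v))-A ⇒ (v-(v))-v   [A → v]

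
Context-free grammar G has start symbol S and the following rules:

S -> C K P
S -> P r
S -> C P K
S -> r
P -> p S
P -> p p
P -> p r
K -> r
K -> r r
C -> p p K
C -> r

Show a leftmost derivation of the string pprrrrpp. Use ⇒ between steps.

S⇒CKP⇒ppKKP⇒pprrKP⇒pprrrrP⇒pprrrrpp

S ⇒ CKP   [S -> C K P]
CKP ⇒ ppKKP   [C -> p p K]
ppKKP ⇒ pprrKP   [K -> r r]
pprrKP ⇒ pprrrrP   [K -> r r]
pprrrrP ⇒ pprrrrpp   [P -> p p]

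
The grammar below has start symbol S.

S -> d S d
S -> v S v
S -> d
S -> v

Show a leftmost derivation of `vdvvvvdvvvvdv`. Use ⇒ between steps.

S ⇒ vSv ⇒ vdSdv ⇒ vdvSvdv ⇒ vdvvSvvdv ⇒ vdvvvSvvvdv ⇒ vdvvvvSvvvvdv ⇒ vdvvvvdvvvvdv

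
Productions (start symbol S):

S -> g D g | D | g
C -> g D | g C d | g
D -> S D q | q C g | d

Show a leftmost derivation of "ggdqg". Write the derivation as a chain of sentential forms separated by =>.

S=>gDg=>gSDqg=>ggDqg=>ggdqg

S => gDg   [S -> g D g]
gDg => gSDqg   [D -> S D q]
gSDqg => ggDqg   [S -> g]
ggDqg => ggdqg   [D -> d]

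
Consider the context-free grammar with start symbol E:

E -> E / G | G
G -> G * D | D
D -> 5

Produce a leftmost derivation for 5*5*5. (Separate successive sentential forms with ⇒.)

E ⇒ G ⇒ G*D ⇒ G*D*D ⇒ D*D*D ⇒ 5*D*D ⇒ 5*5*D ⇒ 5*5*5

E ⇒ G   [E -> G]
G ⇒ G*D   [G -> G * D]
G*D ⇒ G*D*D   [G -> G * D]
G*D*D ⇒ D*D*D   [G -> D]
D*D*D ⇒ 5*D*D   [D -> 5]
5*D*D ⇒ 5*5*D   [D -> 5]
5*5*D ⇒ 5*5*5   [D -> 5]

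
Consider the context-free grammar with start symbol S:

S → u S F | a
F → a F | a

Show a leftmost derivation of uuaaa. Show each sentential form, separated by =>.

S => uSF   [S → u S F]
uSF => uuSFF   [S → u S F]
uuSFF => uuaFF   [S → a]
uuaFF => uuaaF   [F → a]
uuaaF => uuaaa   [F → a]

S => uSF => uuSFF => uuaFF => uuaaF => uuaaa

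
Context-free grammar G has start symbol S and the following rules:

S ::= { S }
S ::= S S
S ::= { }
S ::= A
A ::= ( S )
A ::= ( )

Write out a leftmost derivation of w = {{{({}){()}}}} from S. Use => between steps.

S => {S}   [S ::= { S }]
{S} => {{S}}   [S ::= { S }]
{{S}} => {{{S}}}   [S ::= { S }]
{{{S}}} => {{{SS}}}   [S ::= S S]
{{{SS}}} => {{{AS}}}   [S ::= A]
{{{AS}}} => {{{(S)S}}}   [A ::= ( S )]
{{{(S)S}}} => {{{({})S}}}   [S ::= { }]
{{{({})S}}} => {{{({}){S}}}}   [S ::= { S }]
{{{({}){S}}}} => {{{({}){A}}}}   [S ::= A]
{{{({}){A}}}} => {{{({}){()}}}}   [A ::= ( )]

S=>{S}=>{{S}}=>{{{S}}}=>{{{SS}}}=>{{{AS}}}=>{{{(S)S}}}=>{{{({})S}}}=>{{{({}){S}}}}=>{{{({}){A}}}}=>{{{({}){()}}}}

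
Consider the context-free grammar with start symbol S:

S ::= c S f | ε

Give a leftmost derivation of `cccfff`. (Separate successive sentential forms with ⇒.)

S⇒cSf⇒ccSff⇒cccSfff⇒cccfff

S ⇒ cSf   [S ::= c S f]
cSf ⇒ ccSff   [S ::= c S f]
ccSff ⇒ cccSfff   [S ::= c S f]
cccSfff ⇒ cccfff   [S ::= ε]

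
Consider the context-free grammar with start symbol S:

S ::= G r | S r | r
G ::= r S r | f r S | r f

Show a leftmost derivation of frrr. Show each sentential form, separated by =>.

S=>Gr=>frSr=>frrr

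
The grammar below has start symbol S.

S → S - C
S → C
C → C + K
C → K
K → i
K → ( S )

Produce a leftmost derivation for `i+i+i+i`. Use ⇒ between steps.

S ⇒ C   [S → C]
C ⇒ C+K   [C → C + K]
C+K ⇒ C+K+K   [C → C + K]
C+K+K ⇒ C+K+K+K   [C → C + K]
C+K+K+K ⇒ K+K+K+K   [C → K]
K+K+K+K ⇒ i+K+K+K   [K → i]
i+K+K+K ⇒ i+i+K+K   [K → i]
i+i+K+K ⇒ i+i+i+K   [K → i]
i+i+i+K ⇒ i+i+i+i   [K → i]

S⇒C⇒C+K⇒C+K+K⇒C+K+K+K⇒K+K+K+K⇒i+K+K+K⇒i+i+K+K⇒i+i+i+K⇒i+i+i+i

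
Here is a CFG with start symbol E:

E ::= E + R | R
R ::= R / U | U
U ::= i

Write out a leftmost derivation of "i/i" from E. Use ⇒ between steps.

E ⇒ R   [E ::= R]
R ⇒ R/U   [R ::= R / U]
R/U ⇒ U/U   [R ::= U]
U/U ⇒ i/U   [U ::= i]
i/U ⇒ i/i   [U ::= i]

E ⇒ R ⇒ R/U ⇒ U/U ⇒ i/U ⇒ i/i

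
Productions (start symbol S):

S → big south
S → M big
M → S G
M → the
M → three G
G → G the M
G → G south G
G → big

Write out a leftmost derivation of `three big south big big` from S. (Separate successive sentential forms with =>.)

S => M big => three G big => three G south G big => three big south G big => three big south big big

S => M big   [S → M big]
M big => three G big   [M → three G]
three G big => three G south G big   [G → G south G]
three G south G big => three big south G big   [G → big]
three big south G big => three big south big big   [G → big]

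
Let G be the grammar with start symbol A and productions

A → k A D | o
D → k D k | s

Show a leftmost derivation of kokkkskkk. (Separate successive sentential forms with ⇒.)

A⇒kAD⇒koD⇒kokDk⇒kokkDkk⇒kokkkDkkk⇒kokkkskkk

A ⇒ kAD   [A → k A D]
kAD ⇒ koD   [A → o]
koD ⇒ kokDk   [D → k D k]
kokDk ⇒ kokkDkk   [D → k D k]
kokkDkk ⇒ kokkkDkkk   [D → k D k]
kokkkDkkk ⇒ kokkkskkk   [D → s]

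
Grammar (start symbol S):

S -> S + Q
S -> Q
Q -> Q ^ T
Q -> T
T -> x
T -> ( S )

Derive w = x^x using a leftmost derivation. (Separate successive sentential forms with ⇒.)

S ⇒ Q ⇒ Q^T ⇒ T^T ⇒ x^T ⇒ x^x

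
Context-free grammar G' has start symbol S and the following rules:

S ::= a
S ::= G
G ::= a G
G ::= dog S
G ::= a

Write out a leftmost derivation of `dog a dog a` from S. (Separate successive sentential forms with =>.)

S => G => dog S => dog G => dog a G => dog a dog S => dog a dog a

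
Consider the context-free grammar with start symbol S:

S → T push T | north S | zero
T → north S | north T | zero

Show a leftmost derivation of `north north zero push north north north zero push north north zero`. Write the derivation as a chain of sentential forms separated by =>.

S => T push T => north S push T => north T push T push T => north north T push T push T => north north zero push T push T => north north zero push north T push T => north north zero push north north T push T => north north zero push north north north S push T => north north zero push north north north zero push T => north north zero push north north north zero push north S => north north zero push north north north zero push north north S => north north zero push north north north zero push north north zero

S => T push T   [S → T push T]
T push T => north S push T   [T → north S]
north S push T => north T push T push T   [S → T push T]
north T push T push T => north north T push T push T   [T → north T]
north north T push T push T => north north zero push T push T   [T → zero]
north north zero push T push T => north north zero push north T push T   [T → north T]
north north zero push north T push T => north north zero push north north T push T   [T → north T]
north north zero push north north T push T => north north zero push north north north S push T   [T → north S]
north north zero push north north north S push T => north north zero push north north north zero push T   [S → zero]
north north zero push north north north zero push T => north north zero push north north north zero push north S   [T → north S]
north north zero push north north north zero push north S => north north zero push north north north zero push north north S   [S → north S]
north north zero push north north north zero push north north S => north north zero push north north north zero push north north zero   [S → zero]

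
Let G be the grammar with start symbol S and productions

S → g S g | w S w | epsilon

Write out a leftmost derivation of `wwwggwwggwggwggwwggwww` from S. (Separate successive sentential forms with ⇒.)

S⇒wSw⇒wwSww⇒wwwSwww⇒wwwgSgwww⇒wwwggSggwww⇒wwwggwSwggwww⇒wwwggwwSwwggwww⇒wwwggwwgSgwwggwww⇒wwwggwwggSggwwggwww⇒wwwggwwggwSwggwwggwww⇒wwwggwwggwgSgwggwwggwww⇒wwwggwwggwggwggwwggwww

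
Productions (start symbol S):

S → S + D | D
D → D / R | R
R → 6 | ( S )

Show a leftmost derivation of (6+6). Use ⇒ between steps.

S ⇒ D ⇒ R ⇒ (S) ⇒ (S+D) ⇒ (D+D) ⇒ (R+D) ⇒ (6+D) ⇒ (6+R) ⇒ (6+6)

S ⇒ D   [S → D]
D ⇒ R   [D → R]
R ⇒ (S)   [R → ( S )]
(S) ⇒ (S+D)   [S → S + D]
(S+D) ⇒ (D+D)   [S → D]
(D+D) ⇒ (R+D)   [D → R]
(R+D) ⇒ (6+D)   [R → 6]
(6+D) ⇒ (6+R)   [D → R]
(6+R) ⇒ (6+6)   [R → 6]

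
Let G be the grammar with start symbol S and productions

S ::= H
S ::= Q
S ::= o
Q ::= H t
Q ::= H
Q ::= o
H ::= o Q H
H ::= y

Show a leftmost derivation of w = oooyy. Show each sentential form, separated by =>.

S => Q => H => oQH => oHH => ooQHH => oooHH => oooyH => oooyy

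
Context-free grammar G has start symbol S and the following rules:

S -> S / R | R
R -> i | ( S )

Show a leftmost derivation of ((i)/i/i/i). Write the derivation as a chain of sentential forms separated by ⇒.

S ⇒ R   [S -> R]
R ⇒ (S)   [R -> ( S )]
(S) ⇒ (S/R)   [S -> S / R]
(S/R) ⇒ (S/R/R)   [S -> S / R]
(S/R/R) ⇒ (S/R/R/R)   [S -> S / R]
(S/R/R/R) ⇒ (R/R/R/R)   [S -> R]
(R/R/R/R) ⇒ ((S)/R/R/R)   [R -> ( S )]
((S)/R/R/R) ⇒ ((R)/R/R/R)   [S -> R]
((R)/R/R/R) ⇒ ((i)/R/R/R)   [R -> i]
((i)/R/R/R) ⇒ ((i)/i/R/R)   [R -> i]
((i)/i/R/R) ⇒ ((i)/i/i/R)   [R -> i]
((i)/i/i/R) ⇒ ((i)/i/i/i)   [R -> i]

S ⇒ R ⇒ (S) ⇒ (S/R) ⇒ (S/R/R) ⇒ (S/R/R/R) ⇒ (R/R/R/R) ⇒ ((S)/R/R/R) ⇒ ((R)/R/R/R) ⇒ ((i)/R/R/R) ⇒ ((i)/i/R/R) ⇒ ((i)/i/i/R) ⇒ ((i)/i/i/i)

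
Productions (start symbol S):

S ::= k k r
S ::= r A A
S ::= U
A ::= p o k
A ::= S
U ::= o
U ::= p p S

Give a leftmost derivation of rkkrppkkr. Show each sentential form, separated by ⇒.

S⇒rAA⇒rSA⇒rkkrA⇒rkkrS⇒rkkrU⇒rkkrppS⇒rkkrppkkr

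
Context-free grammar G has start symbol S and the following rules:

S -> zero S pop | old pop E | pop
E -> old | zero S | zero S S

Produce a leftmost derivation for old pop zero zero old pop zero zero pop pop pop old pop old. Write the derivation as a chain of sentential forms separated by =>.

S => old pop E   [S -> old pop E]
old pop E => old pop zero S S   [E -> zero S S]
old pop zero S S => old pop zero zero S pop S   [S -> zero S pop]
old pop zero zero S pop S => old pop zero zero old pop E pop S   [S -> old pop E]
old pop zero zero old pop E pop S => old pop zero zero old pop zero S pop S   [E -> zero S]
old pop zero zero old pop zero S pop S => old pop zero zero old pop zero zero S pop pop S   [S -> zero S pop]
old pop zero zero old pop zero zero S pop pop S => old pop zero zero old pop zero zero pop pop pop S   [S -> pop]
old pop zero zero old pop zero zero pop pop pop S => old pop zero zero old pop zero zero pop pop pop old pop E   [S -> old pop E]
old pop zero zero old pop zero zero pop pop pop old pop E => old pop zero zero old pop zero zero pop pop pop old pop old   [E -> old]

S => old pop E => old pop zero S S => old pop zero zero S pop S => old pop zero zero old pop E pop S => old pop zero zero old pop zero S pop S => old pop zero zero old pop zero zero S pop pop S => old pop zero zero old pop zero zero pop pop pop S => old pop zero zero old pop zero zero pop pop pop old pop E => old pop zero zero old pop zero zero pop pop pop old pop old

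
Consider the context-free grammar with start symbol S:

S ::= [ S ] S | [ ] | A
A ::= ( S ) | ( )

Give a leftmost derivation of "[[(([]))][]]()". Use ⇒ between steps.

S⇒[S]S⇒[[S]S]S⇒[[A]S]S⇒[[(S)]S]S⇒[[(A)]S]S⇒[[((S))]S]S⇒[[(([]))]S]S⇒[[(([]))][]]S⇒[[(([]))][]]A⇒[[(([]))][]]()

S ⇒ [S]S   [S ::= [ S ] S]
[S]S ⇒ [[S]S]S   [S ::= [ S ] S]
[[S]S]S ⇒ [[A]S]S   [S ::= A]
[[A]S]S ⇒ [[(S)]S]S   [A ::= ( S )]
[[(S)]S]S ⇒ [[(A)]S]S   [S ::= A]
[[(A)]S]S ⇒ [[((S))]S]S   [A ::= ( S )]
[[((S))]S]S ⇒ [[(([]))]S]S   [S ::= [ ]]
[[(([]))]S]S ⇒ [[(([]))][]]S   [S ::= [ ]]
[[(([]))][]]S ⇒ [[(([]))][]]A   [S ::= A]
[[(([]))][]]A ⇒ [[(([]))][]]()   [A ::= ( )]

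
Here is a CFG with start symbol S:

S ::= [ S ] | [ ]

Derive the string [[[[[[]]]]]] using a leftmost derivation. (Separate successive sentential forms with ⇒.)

S ⇒ [S]   [S ::= [ S ]]
[S] ⇒ [[S]]   [S ::= [ S ]]
[[S]] ⇒ [[[S]]]   [S ::= [ S ]]
[[[S]]] ⇒ [[[[S]]]]   [S ::= [ S ]]
[[[[S]]]] ⇒ [[[[[S]]]]]   [S ::= [ S ]]
[[[[[S]]]]] ⇒ [[[[[[]]]]]]   [S ::= [ ]]

S ⇒ [S] ⇒ [[S]] ⇒ [[[S]]] ⇒ [[[[S]]]] ⇒ [[[[[S]]]]] ⇒ [[[[[[]]]]]]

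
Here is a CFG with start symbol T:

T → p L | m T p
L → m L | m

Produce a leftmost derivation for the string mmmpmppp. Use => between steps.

T => mTp   [T → m T p]
mTp => mmTpp   [T → m T p]
mmTpp => mmmTppp   [T → m T p]
mmmTppp => mmmpLppp   [T → p L]
mmmpLppp => mmmpmppp   [L → m]

T=>mTp=>mmTpp=>mmmTppp=>mmmpLppp=>mmmpmppp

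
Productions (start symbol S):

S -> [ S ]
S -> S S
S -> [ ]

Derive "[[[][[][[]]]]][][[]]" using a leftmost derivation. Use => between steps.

S => SS => SSS => [S]SS => [[S]]SS => [[SS]]SS => [[[]S]]SS => [[[][S]]]SS => [[[][SS]]]SS => [[[][[]S]]]SS => [[[][[][S]]]]SS => [[[][[][[]]]]]SS => [[[][[][[]]]]][]S => [[[][[][[]]]]][][S] => [[[][[][[]]]]][][[]]

S => SS   [S -> S S]
SS => SSS   [S -> S S]
SSS => [S]SS   [S -> [ S ]]
[S]SS => [[S]]SS   [S -> [ S ]]
[[S]]SS => [[SS]]SS   [S -> S S]
[[SS]]SS => [[[]S]]SS   [S -> [ ]]
[[[]S]]SS => [[[][S]]]SS   [S -> [ S ]]
[[[][S]]]SS => [[[][SS]]]SS   [S -> S S]
[[[][SS]]]SS => [[[][[]S]]]SS   [S -> [ ]]
[[[][[]S]]]SS => [[[][[][S]]]]SS   [S -> [ S ]]
[[[][[][S]]]]SS => [[[][[][[]]]]]SS   [S -> [ ]]
[[[][[][[]]]]]SS => [[[][[][[]]]]][]S   [S -> [ ]]
[[[][[][[]]]]][]S => [[[][[][[]]]]][][S]   [S -> [ S ]]
[[[][[][[]]]]][][S] => [[[][[][[]]]]][][[]]   [S -> [ ]]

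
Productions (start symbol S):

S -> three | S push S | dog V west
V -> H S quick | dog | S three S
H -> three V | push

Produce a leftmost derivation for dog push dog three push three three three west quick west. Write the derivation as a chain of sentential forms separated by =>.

S => dog V west => dog H S quick west => dog push S quick west => dog push dog V west quick west => dog push dog S three S west quick west => dog push dog S push S three S west quick west => dog push dog three push S three S west quick west => dog push dog three push three three S west quick west => dog push dog three push three three three west quick west

S => dog V west   [S -> dog V west]
dog V west => dog H S quick west   [V -> H S quick]
dog H S quick west => dog push S quick west   [H -> push]
dog push S quick west => dog push dog V west quick west   [S -> dog V west]
dog push dog V west quick west => dog push dog S three S west quick west   [V -> S three S]
dog push dog S three S west quick west => dog push dog S push S three S west quick west   [S -> S push S]
dog push dog S push S three S west quick west => dog push dog three push S three S west quick west   [S -> three]
dog push dog three push S three S west quick west => dog push dog three push three three S west quick west   [S -> three]
dog push dog three push three three S west quick west => dog push dog three push three three three west quick west   [S -> three]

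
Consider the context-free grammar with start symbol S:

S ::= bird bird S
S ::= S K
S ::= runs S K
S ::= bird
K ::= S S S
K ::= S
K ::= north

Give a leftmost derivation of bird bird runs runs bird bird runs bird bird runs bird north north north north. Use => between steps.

S => bird bird S => bird bird runs S K => bird bird runs runs S K K => bird bird runs runs bird bird S K K => bird bird runs runs bird bird runs S K K K => bird bird runs runs bird bird runs bird bird S K K K => bird bird runs runs bird bird runs bird bird runs S K K K K => bird bird runs runs bird bird runs bird bird runs bird K K K K => bird bird runs runs bird bird runs bird bird runs bird north K K K => bird bird runs runs bird bird runs bird bird runs bird north north K K => bird bird runs runs bird bird runs bird bird runs bird north north north K => bird bird runs runs bird bird runs bird bird runs bird north north north north

S => bird bird S   [S ::= bird bird S]
bird bird S => bird bird runs S K   [S ::= runs S K]
bird bird runs S K => bird bird runs runs S K K   [S ::= runs S K]
bird bird runs runs S K K => bird bird runs runs bird bird S K K   [S ::= bird bird S]
bird bird runs runs bird bird S K K => bird bird runs runs bird bird runs S K K K   [S ::= runs S K]
bird bird runs runs bird bird runs S K K K => bird bird runs runs bird bird runs bird bird S K K K   [S ::= bird bird S]
bird bird runs runs bird bird runs bird bird S K K K => bird bird runs runs bird bird runs bird bird runs S K K K K   [S ::= runs S K]
bird bird runs runs bird bird runs bird bird runs S K K K K => bird bird runs runs bird bird runs bird bird runs bird K K K K   [S ::= bird]
bird bird runs runs bird bird runs bird bird runs bird K K K K => bird bird runs runs bird bird runs bird bird runs bird north K K K   [K ::= north]
bird bird runs runs bird bird runs bird bird runs bird north K K K => bird bird runs runs bird bird runs bird bird runs bird north north K K   [K ::= north]
bird bird runs runs bird bird runs bird bird runs bird north north K K => bird bird runs runs bird bird runs bird bird runs bird north north north K   [K ::= north]
bird bird runs runs bird bird runs bird bird runs bird north north north K => bird bird runs runs bird bird runs bird bird runs bird north north north north   [K ::= north]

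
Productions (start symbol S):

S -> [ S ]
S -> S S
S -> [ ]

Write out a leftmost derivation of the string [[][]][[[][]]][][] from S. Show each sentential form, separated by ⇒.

S ⇒ SS ⇒ [S]S ⇒ [SS]S ⇒ [[]S]S ⇒ [[][]]S ⇒ [[][]]SS ⇒ [[][]][S]S ⇒ [[][]][[S]]S ⇒ [[][]][[SS]]S ⇒ [[][]][[[]S]]S ⇒ [[][]][[[][]]]S ⇒ [[][]][[[][]]]SS ⇒ [[][]][[[][]]][]S ⇒ [[][]][[[][]]][][]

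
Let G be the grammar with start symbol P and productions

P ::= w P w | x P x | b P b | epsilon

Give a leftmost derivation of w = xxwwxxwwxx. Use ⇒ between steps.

P ⇒ xPx ⇒ xxPxx ⇒ xxwPwxx ⇒ xxwwPwwxx ⇒ xxwwxPxwwxx ⇒ xxwwxxwwxx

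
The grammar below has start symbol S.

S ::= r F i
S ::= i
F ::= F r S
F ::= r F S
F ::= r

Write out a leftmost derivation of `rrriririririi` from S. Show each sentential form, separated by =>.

S=>rFi=>rFrSi=>rFrSrSi=>rFrSrSrSi=>rFrSrSrSrSi=>rFrSrSrSrSrSi=>rrrSrSrSrSrSi=>rrrirSrSrSrSi=>rrririrSrSrSi=>rrriririrSrSi=>rrririririrSi=>rrriririririi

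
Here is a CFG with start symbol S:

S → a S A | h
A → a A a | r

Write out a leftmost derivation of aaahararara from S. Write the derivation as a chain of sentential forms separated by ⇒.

S⇒aSA⇒aaSAA⇒aaaSAAA⇒aaahAAA⇒aaahaAaAA⇒aaaharaAA⇒aaahararA⇒aaahararaAa⇒aaahararara

S ⇒ aSA   [S → a S A]
aSA ⇒ aaSAA   [S → a S A]
aaSAA ⇒ aaaSAAA   [S → a S A]
aaaSAAA ⇒ aaahAAA   [S → h]
aaahAAA ⇒ aaahaAaAA   [A → a A a]
aaahaAaAA ⇒ aaaharaAA   [A → r]
aaaharaAA ⇒ aaahararA   [A → r]
aaahararA ⇒ aaahararaAa   [A → a A a]
aaahararaAa ⇒ aaahararara   [A → r]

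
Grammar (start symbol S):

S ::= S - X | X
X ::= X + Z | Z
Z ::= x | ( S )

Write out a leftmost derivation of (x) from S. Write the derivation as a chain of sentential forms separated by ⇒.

S ⇒ X ⇒ Z ⇒ (S) ⇒ (X) ⇒ (Z) ⇒ (x)

S ⇒ X   [S ::= X]
X ⇒ Z   [X ::= Z]
Z ⇒ (S)   [Z ::= ( S )]
(S) ⇒ (X)   [S ::= X]
(X) ⇒ (Z)   [X ::= Z]
(Z) ⇒ (x)   [Z ::= x]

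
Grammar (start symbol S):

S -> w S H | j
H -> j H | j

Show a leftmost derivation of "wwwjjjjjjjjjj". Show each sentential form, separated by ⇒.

S ⇒ wSH ⇒ wwSHH ⇒ wwwSHHH ⇒ wwwjHHH ⇒ wwwjjHH ⇒ wwwjjjHH ⇒ wwwjjjjHH ⇒ wwwjjjjjHH ⇒ wwwjjjjjjH ⇒ wwwjjjjjjjH ⇒ wwwjjjjjjjjH ⇒ wwwjjjjjjjjjH ⇒ wwwjjjjjjjjjj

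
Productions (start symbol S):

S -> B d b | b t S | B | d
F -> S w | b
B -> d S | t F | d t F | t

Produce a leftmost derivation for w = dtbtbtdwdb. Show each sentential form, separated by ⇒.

S⇒Bdb⇒dtFdb⇒dtSwdb⇒dtbtSwdb⇒dtbtbtSwdb⇒dtbtbtdwdb

S ⇒ Bdb   [S -> B d b]
Bdb ⇒ dtFdb   [B -> d t F]
dtFdb ⇒ dtSwdb   [F -> S w]
dtSwdb ⇒ dtbtSwdb   [S -> b t S]
dtbtSwdb ⇒ dtbtbtSwdb   [S -> b t S]
dtbtbtSwdb ⇒ dtbtbtdwdb   [S -> d]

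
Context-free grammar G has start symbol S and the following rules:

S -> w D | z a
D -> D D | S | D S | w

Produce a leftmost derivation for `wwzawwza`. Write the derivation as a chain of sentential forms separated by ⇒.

S ⇒ wD   [S -> w D]
wD ⇒ wDS   [D -> D S]
wDS ⇒ wDDS   [D -> D D]
wDDS ⇒ wDDDS   [D -> D D]
wDDDS ⇒ wDSDDS   [D -> D S]
wDSDDS ⇒ wwSDDS   [D -> w]
wwSDDS ⇒ wwzaDDS   [S -> z a]
wwzaDDS ⇒ wwzawDS   [D -> w]
wwzawDS ⇒ wwzawwS   [D -> w]
wwzawwS ⇒ wwzawwza   [S -> z a]

S ⇒ wD ⇒ wDS ⇒ wDDS ⇒ wDDDS ⇒ wDSDDS ⇒ wwSDDS ⇒ wwzaDDS ⇒ wwzawDS ⇒ wwzawwS ⇒ wwzawwza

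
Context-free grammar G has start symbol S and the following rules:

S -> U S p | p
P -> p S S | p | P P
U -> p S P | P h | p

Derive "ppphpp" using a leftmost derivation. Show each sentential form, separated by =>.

S => USp   [S -> U S p]
USp => PhSp   [U -> P h]
PhSp => pSShSp   [P -> p S S]
pSShSp => ppShSp   [S -> p]
ppShSp => ppphSp   [S -> p]
ppphSp => ppphpp   [S -> p]

S=>USp=>PhSp=>pSShSp=>ppShSp=>ppphSp=>ppphpp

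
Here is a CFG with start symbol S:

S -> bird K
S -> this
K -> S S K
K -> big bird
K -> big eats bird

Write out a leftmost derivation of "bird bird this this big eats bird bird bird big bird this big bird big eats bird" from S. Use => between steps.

S => bird K => bird S S K => bird bird K S K => bird bird S S K S K => bird bird this S K S K => bird bird this this K S K => bird bird this this big eats bird S K => bird bird this this big eats bird bird K K => bird bird this this big eats bird bird S S K K => bird bird this this big eats bird bird bird K S K K => bird bird this this big eats bird bird bird big bird S K K => bird bird this this big eats bird bird bird big bird this K K => bird bird this this big eats bird bird bird big bird this big bird K => bird bird this this big eats bird bird bird big bird this big bird big eats bird

S => bird K   [S -> bird K]
bird K => bird S S K   [K -> S S K]
bird S S K => bird bird K S K   [S -> bird K]
bird bird K S K => bird bird S S K S K   [K -> S S K]
bird bird S S K S K => bird bird this S K S K   [S -> this]
bird bird this S K S K => bird bird this this K S K   [S -> this]
bird bird this this K S K => bird bird this this big eats bird S K   [K -> big eats bird]
bird bird this this big eats bird S K => bird bird this this big eats bird bird K K   [S -> bird K]
bird bird this this big eats bird bird K K => bird bird this this big eats bird bird S S K K   [K -> S S K]
bird bird this this big eats bird bird S S K K => bird bird this this big eats bird bird bird K S K K   [S -> bird K]
bird bird this this big eats bird bird bird K S K K => bird bird this this big eats bird bird bird big bird S K K   [K -> big bird]
bird bird this this big eats bird bird bird big bird S K K => bird bird this this big eats bird bird bird big bird this K K   [S -> this]
bird bird this this big eats bird bird bird big bird this K K => bird bird this this big eats bird bird bird big bird this big bird K   [K -> big bird]
bird bird this this big eats bird bird bird big bird this big bird K => bird bird this this big eats bird bird bird big bird this big bird big eats bird   [K -> big eats bird]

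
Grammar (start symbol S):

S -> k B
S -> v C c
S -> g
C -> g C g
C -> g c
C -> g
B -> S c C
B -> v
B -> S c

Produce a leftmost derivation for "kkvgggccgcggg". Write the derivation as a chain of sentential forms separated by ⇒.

S ⇒ kB ⇒ kScC ⇒ kkBcC ⇒ kkScCcC ⇒ kkvCccCcC ⇒ kkvgCgccCcC ⇒ kkvgggccCcC ⇒ kkvgggccgcC ⇒ kkvgggccgcgCg ⇒ kkvgggccgcggg

S ⇒ kB   [S -> k B]
kB ⇒ kScC   [B -> S c C]
kScC ⇒ kkBcC   [S -> k B]
kkBcC ⇒ kkScCcC   [B -> S c C]
kkScCcC ⇒ kkvCccCcC   [S -> v C c]
kkvCccCcC ⇒ kkvgCgccCcC   [C -> g C g]
kkvgCgccCcC ⇒ kkvgggccCcC   [C -> g]
kkvgggccCcC ⇒ kkvgggccgcC   [C -> g]
kkvgggccgcC ⇒ kkvgggccgcgCg   [C -> g C g]
kkvgggccgcgCg ⇒ kkvgggccgcggg   [C -> g]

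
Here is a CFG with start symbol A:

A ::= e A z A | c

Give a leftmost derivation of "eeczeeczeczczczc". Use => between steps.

A => eAzA   [A ::= e A z A]
eAzA => eeAzAzA   [A ::= e A z A]
eeAzAzA => eeczAzA   [A ::= c]
eeczAzA => eeczeAzAzA   [A ::= e A z A]
eeczeAzAzA => eeczeeAzAzAzA   [A ::= e A z A]
eeczeeAzAzAzA => eeczeeczAzAzA   [A ::= c]
eeczeeczAzAzA => eeczeeczeAzAzAzA   [A ::= e A z A]
eeczeeczeAzAzAzA => eeczeeczeczAzAzA   [A ::= c]
eeczeeczeczAzAzA => eeczeeczeczczAzA   [A ::= c]
eeczeeczeczczAzA => eeczeeczeczczczA   [A ::= c]
eeczeeczeczczczA => eeczeeczeczczczc   [A ::= c]

A => eAzA => eeAzAzA => eeczAzA => eeczeAzAzA => eeczeeAzAzAzA => eeczeeczAzAzA => eeczeeczeAzAzAzA => eeczeeczeczAzAzA => eeczeeczeczczAzA => eeczeeczeczczczA => eeczeeczeczczczc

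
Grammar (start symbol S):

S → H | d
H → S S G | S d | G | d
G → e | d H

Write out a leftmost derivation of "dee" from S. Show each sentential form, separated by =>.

S => H => SSG => dSG => dHG => dGG => deG => dee

S => H   [S → H]
H => SSG   [H → S S G]
SSG => dSG   [S → d]
dSG => dHG   [S → H]
dHG => dGG   [H → G]
dGG => deG   [G → e]
deG => dee   [G → e]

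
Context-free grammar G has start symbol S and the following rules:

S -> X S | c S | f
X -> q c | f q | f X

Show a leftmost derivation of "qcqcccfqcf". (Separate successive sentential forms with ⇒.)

S ⇒ XS ⇒ qcS ⇒ qcXS ⇒ qcqcS ⇒ qcqccS ⇒ qcqcccS ⇒ qcqcccXS ⇒ qcqcccfXS ⇒ qcqcccfqcS ⇒ qcqcccfqcf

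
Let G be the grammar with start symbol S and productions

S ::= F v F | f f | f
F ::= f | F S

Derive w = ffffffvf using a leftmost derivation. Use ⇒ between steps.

S ⇒ FvF   [S ::= F v F]
FvF ⇒ FSvF   [F ::= F S]
FSvF ⇒ FSSvF   [F ::= F S]
FSSvF ⇒ FSSSvF   [F ::= F S]
FSSSvF ⇒ fSSSvF   [F ::= f]
fSSSvF ⇒ fffSSvF   [S ::= f f]
fffSSvF ⇒ fffffSvF   [S ::= f f]
fffffSvF ⇒ ffffffvF   [S ::= f]
ffffffvF ⇒ ffffffvf   [F ::= f]

S⇒FvF⇒FSvF⇒FSSvF⇒FSSSvF⇒fSSSvF⇒fffSSvF⇒fffffSvF⇒ffffffvF⇒ffffffvf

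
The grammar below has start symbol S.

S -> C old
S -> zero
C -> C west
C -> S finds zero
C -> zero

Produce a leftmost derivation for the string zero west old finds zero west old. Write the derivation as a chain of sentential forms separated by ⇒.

S ⇒ C old   [S -> C old]
C old ⇒ C west old   [C -> C west]
C west old ⇒ S finds zero west old   [C -> S finds zero]
S finds zero west old ⇒ C old finds zero west old   [S -> C old]
C old finds zero west old ⇒ C west old finds zero west old   [C -> C west]
C west old finds zero west old ⇒ zero west old finds zero west old   [C -> zero]

S ⇒ C old ⇒ C west old ⇒ S finds zero west old ⇒ C old finds zero west old ⇒ C west old finds zero west old ⇒ zero west old finds zero west old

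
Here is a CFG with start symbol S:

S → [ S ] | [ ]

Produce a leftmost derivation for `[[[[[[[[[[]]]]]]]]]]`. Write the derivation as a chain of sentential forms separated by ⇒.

S ⇒ [S]   [S → [ S ]]
[S] ⇒ [[S]]   [S → [ S ]]
[[S]] ⇒ [[[S]]]   [S → [ S ]]
[[[S]]] ⇒ [[[[S]]]]   [S → [ S ]]
[[[[S]]]] ⇒ [[[[[S]]]]]   [S → [ S ]]
[[[[[S]]]]] ⇒ [[[[[[S]]]]]]   [S → [ S ]]
[[[[[[S]]]]]] ⇒ [[[[[[[S]]]]]]]   [S → [ S ]]
[[[[[[[S]]]]]]] ⇒ [[[[[[[[S]]]]]]]]   [S → [ S ]]
[[[[[[[[S]]]]]]]] ⇒ [[[[[[[[[S]]]]]]]]]   [S → [ S ]]
[[[[[[[[[S]]]]]]]]] ⇒ [[[[[[[[[[]]]]]]]]]]   [S → [ ]]

S ⇒ [S] ⇒ [[S]] ⇒ [[[S]]] ⇒ [[[[S]]]] ⇒ [[[[[S]]]]] ⇒ [[[[[[S]]]]]] ⇒ [[[[[[[S]]]]]]] ⇒ [[[[[[[[S]]]]]]]] ⇒ [[[[[[[[[S]]]]]]]]] ⇒ [[[[[[[[[[]]]]]]]]]]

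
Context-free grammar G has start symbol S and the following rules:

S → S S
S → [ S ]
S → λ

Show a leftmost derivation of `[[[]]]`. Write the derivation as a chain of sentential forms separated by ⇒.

S ⇒ [S]   [S → [ S ]]
[S] ⇒ [[S]]   [S → [ S ]]
[[S]] ⇒ [[[S]]]   [S → [ S ]]
[[[S]]] ⇒ [[[]]]   [S → λ]

S ⇒ [S] ⇒ [[S]] ⇒ [[[S]]] ⇒ [[[]]]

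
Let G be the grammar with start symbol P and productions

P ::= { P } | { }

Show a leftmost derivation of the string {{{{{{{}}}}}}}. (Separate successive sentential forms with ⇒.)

P ⇒ {P}   [P ::= { P }]
{P} ⇒ {{P}}   [P ::= { P }]
{{P}} ⇒ {{{P}}}   [P ::= { P }]
{{{P}}} ⇒ {{{{P}}}}   [P ::= { P }]
{{{{P}}}} ⇒ {{{{{P}}}}}   [P ::= { P }]
{{{{{P}}}}} ⇒ {{{{{{P}}}}}}   [P ::= { P }]
{{{{{{P}}}}}} ⇒ {{{{{{{}}}}}}}   [P ::= { }]

P⇒{P}⇒{{P}}⇒{{{P}}}⇒{{{{P}}}}⇒{{{{{P}}}}}⇒{{{{{{P}}}}}}⇒{{{{{{{}}}}}}}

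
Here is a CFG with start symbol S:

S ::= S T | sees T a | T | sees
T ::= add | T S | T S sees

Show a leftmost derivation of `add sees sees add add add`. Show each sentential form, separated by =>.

S => S T => S T T => S T T T => T T T T => T S sees T T T => add S sees T T T => add sees sees T T T => add sees sees add T T => add sees sees add add T => add sees sees add add add

S => S T   [S ::= S T]
S T => S T T   [S ::= S T]
S T T => S T T T   [S ::= S T]
S T T T => T T T T   [S ::= T]
T T T T => T S sees T T T   [T ::= T S sees]
T S sees T T T => add S sees T T T   [T ::= add]
add S sees T T T => add sees sees T T T   [S ::= sees]
add sees sees T T T => add sees sees add T T   [T ::= add]
add sees sees add T T => add sees sees add add T   [T ::= add]
add sees sees add add T => add sees sees add add add   [T ::= add]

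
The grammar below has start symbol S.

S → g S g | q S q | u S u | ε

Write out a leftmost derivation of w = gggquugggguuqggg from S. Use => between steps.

S => gSg   [S → g S g]
gSg => ggSgg   [S → g S g]
ggSgg => gggSggg   [S → g S g]
gggSggg => gggqSqggg   [S → q S q]
gggqSqggg => gggquSuqggg   [S → u S u]
gggquSuqggg => gggquuSuuqggg   [S → u S u]
gggquuSuuqggg => gggquugSguuqggg   [S → g S g]
gggquugSguuqggg => gggquuggSgguuqggg   [S → g S g]
gggquuggSgguuqggg => gggquugggguuqggg   [S → ε]

S => gSg => ggSgg => gggSggg => gggqSqggg => gggquSuqggg => gggquuSuuqggg => gggquugSguuqggg => gggquuggSgguuqggg => gggquugggguuqggg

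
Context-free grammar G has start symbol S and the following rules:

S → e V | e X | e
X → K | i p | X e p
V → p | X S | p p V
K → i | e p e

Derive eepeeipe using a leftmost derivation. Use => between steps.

S => eV   [S → e V]
eV => eXS   [V → X S]
eXS => eKS   [X → K]
eKS => eepeS   [K → e p e]
eepeS => eepeeV   [S → e V]
eepeeV => eepeeXS   [V → X S]
eepeeXS => eepeeipS   [X → i p]
eepeeipS => eepeeipe   [S → e]

S=>eV=>eXS=>eKS=>eepeS=>eepeeV=>eepeeXS=>eepeeipS=>eepeeipe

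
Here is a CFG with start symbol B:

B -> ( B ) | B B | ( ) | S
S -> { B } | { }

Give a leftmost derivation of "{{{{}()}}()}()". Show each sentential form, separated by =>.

B => BB   [B -> B B]
BB => SB   [B -> S]
SB => {B}B   [S -> { B }]
{B}B => {BB}B   [B -> B B]
{BB}B => {SB}B   [B -> S]
{SB}B => {{B}B}B   [S -> { B }]
{{B}B}B => {{S}B}B   [B -> S]
{{S}B}B => {{{B}}B}B   [S -> { B }]
{{{B}}B}B => {{{BB}}B}B   [B -> B B]
{{{BB}}B}B => {{{SB}}B}B   [B -> S]
{{{SB}}B}B => {{{{}B}}B}B   [S -> { }]
{{{{}B}}B}B => {{{{}()}}B}B   [B -> ( )]
{{{{}()}}B}B => {{{{}()}}()}B   [B -> ( )]
{{{{}()}}()}B => {{{{}()}}()}()   [B -> ( )]

B=>BB=>SB=>{B}B=>{BB}B=>{SB}B=>{{B}B}B=>{{S}B}B=>{{{B}}B}B=>{{{BB}}B}B=>{{{SB}}B}B=>{{{{}B}}B}B=>{{{{}()}}B}B=>{{{{}()}}()}B=>{{{{}()}}()}()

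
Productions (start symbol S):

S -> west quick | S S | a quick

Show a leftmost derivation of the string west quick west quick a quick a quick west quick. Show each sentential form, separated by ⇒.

S ⇒ S S   [S -> S S]
S S ⇒ S S S   [S -> S S]
S S S ⇒ S S S S   [S -> S S]
S S S S ⇒ west quick S S S   [S -> west quick]
west quick S S S ⇒ west quick S S S S   [S -> S S]
west quick S S S S ⇒ west quick west quick S S S   [S -> west quick]
west quick west quick S S S ⇒ west quick west quick a quick S S   [S -> a quick]
west quick west quick a quick S S ⇒ west quick west quick a quick a quick S   [S -> a quick]
west quick west quick a quick a quick S ⇒ west quick west quick a quick a quick west quick   [S -> west quick]

S ⇒ S S ⇒ S S S ⇒ S S S S ⇒ west quick S S S ⇒ west quick S S S S ⇒ west quick west quick S S S ⇒ west quick west quick a quick S S ⇒ west quick west quick a quick a quick S ⇒ west quick west quick a quick a quick west quick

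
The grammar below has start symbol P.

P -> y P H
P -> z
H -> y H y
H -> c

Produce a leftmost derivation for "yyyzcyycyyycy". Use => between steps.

P => yPH => yyPHH => yyyPHHH => yyyzHHH => yyyzcHH => yyyzcyHyH => yyyzcyyHyyH => yyyzcyycyyH => yyyzcyycyyyHy => yyyzcyycyyycy

P => yPH   [P -> y P H]
yPH => yyPHH   [P -> y P H]
yyPHH => yyyPHHH   [P -> y P H]
yyyPHHH => yyyzHHH   [P -> z]
yyyzHHH => yyyzcHH   [H -> c]
yyyzcHH => yyyzcyHyH   [H -> y H y]
yyyzcyHyH => yyyzcyyHyyH   [H -> y H y]
yyyzcyyHyyH => yyyzcyycyyH   [H -> c]
yyyzcyycyyH => yyyzcyycyyyHy   [H -> y H y]
yyyzcyycyyyHy => yyyzcyycyyycy   [H -> c]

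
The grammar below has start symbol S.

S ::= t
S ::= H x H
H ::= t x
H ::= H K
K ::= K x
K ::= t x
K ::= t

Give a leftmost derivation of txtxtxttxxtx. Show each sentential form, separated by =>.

S => HxH => HKxH => HKKxH => HKKKxH => HKKKKxH => txKKKKxH => txKxKKKxH => txtxKKKxH => txtxtxKKxH => txtxtxtKxH => txtxtxttxxH => txtxtxttxxtx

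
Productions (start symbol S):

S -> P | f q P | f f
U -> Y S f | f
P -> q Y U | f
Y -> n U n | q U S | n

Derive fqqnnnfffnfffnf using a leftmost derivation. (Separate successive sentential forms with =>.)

S => fqP => fqqYU => fqqnUnU => fqqnYSfnU => fqqnnUnSfnU => fqqnnYSfnSfnU => fqqnnnSfnSfnU => fqqnnnfffnSfnU => fqqnnnfffnfffnU => fqqnnnfffnfffnf

S => fqP   [S -> f q P]
fqP => fqqYU   [P -> q Y U]
fqqYU => fqqnUnU   [Y -> n U n]
fqqnUnU => fqqnYSfnU   [U -> Y S f]
fqqnYSfnU => fqqnnUnSfnU   [Y -> n U n]
fqqnnUnSfnU => fqqnnYSfnSfnU   [U -> Y S f]
fqqnnYSfnSfnU => fqqnnnSfnSfnU   [Y -> n]
fqqnnnSfnSfnU => fqqnnnfffnSfnU   [S -> f f]
fqqnnnfffnSfnU => fqqnnnfffnfffnU   [S -> f f]
fqqnnnfffnfffnU => fqqnnnfffnfffnf   [U -> f]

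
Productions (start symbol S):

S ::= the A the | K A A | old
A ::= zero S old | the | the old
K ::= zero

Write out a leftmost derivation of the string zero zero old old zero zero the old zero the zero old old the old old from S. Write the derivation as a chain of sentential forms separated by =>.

S => K A A   [S ::= K A A]
K A A => zero A A   [K ::= zero]
zero A A => zero zero S old A   [A ::= zero S old]
zero zero S old A => zero zero old old A   [S ::= old]
zero zero old old A => zero zero old old zero S old   [A ::= zero S old]
zero zero old old zero S old => zero zero old old zero K A A old   [S ::= K A A]
zero zero old old zero K A A old => zero zero old old zero zero A A old   [K ::= zero]
zero zero old old zero zero A A old => zero zero old old zero zero the old A old   [A ::= the old]
zero zero old old zero zero the old A old => zero zero old old zero zero the old zero S old old   [A ::= zero S old]
zero zero old old zero zero the old zero S old old => zero zero old old zero zero the old zero the A the old old   [S ::= the A the]
zero zero old old zero zero the old zero the A the old old => zero zero old old zero zero the old zero the zero S old the old old   [A ::= zero S old]
zero zero old old zero zero the old zero the zero S old the old old => zero zero old old zero zero the old zero the zero old old the old old   [S ::= old]

S => K A A => zero A A => zero zero S old A => zero zero old old A => zero zero old old zero S old => zero zero old old zero K A A old => zero zero old old zero zero A A old => zero zero old old zero zero the old A old => zero zero old old zero zero the old zero S old old => zero zero old old zero zero the old zero the A the old old => zero zero old old zero zero the old zero the zero S old the old old => zero zero old old zero zero the old zero the zero old old the old old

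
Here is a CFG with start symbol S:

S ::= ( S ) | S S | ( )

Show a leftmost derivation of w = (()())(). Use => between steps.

S => SS => (S)S => (SS)S => (()S)S => (()())S => (()())()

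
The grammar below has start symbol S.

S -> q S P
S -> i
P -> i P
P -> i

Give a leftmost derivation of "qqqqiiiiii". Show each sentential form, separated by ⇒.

S ⇒ qSP   [S -> q S P]
qSP ⇒ qqSPP   [S -> q S P]
qqSPP ⇒ qqqSPPP   [S -> q S P]
qqqSPPP ⇒ qqqqSPPPP   [S -> q S P]
qqqqSPPPP ⇒ qqqqiPPPP   [S -> i]
qqqqiPPPP ⇒ qqqqiiPPPP   [P -> i P]
qqqqiiPPPP ⇒ qqqqiiiPPP   [P -> i]
qqqqiiiPPP ⇒ qqqqiiiiPP   [P -> i]
qqqqiiiiPP ⇒ qqqqiiiiiP   [P -> i]
qqqqiiiiiP ⇒ qqqqiiiiii   [P -> i]

S ⇒ qSP ⇒ qqSPP ⇒ qqqSPPP ⇒ qqqqSPPPP ⇒ qqqqiPPPP ⇒ qqqqiiPPPP ⇒ qqqqiiiPPP ⇒ qqqqiiiiPP ⇒ qqqqiiiiiP ⇒ qqqqiiiiii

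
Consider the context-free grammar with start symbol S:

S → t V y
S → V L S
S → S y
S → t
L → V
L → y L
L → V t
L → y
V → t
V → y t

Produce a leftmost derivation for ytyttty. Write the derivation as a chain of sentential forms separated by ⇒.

S ⇒ VLS   [S → V L S]
VLS ⇒ ytLS   [V → y t]
ytLS ⇒ ytVtS   [L → V t]
ytVtS ⇒ ytyttS   [V → y t]
ytyttS ⇒ ytyttSy   [S → S y]
ytyttSy ⇒ ytyttty   [S → t]

S ⇒ VLS ⇒ ytLS ⇒ ytVtS ⇒ ytyttS ⇒ ytyttSy ⇒ ytyttty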